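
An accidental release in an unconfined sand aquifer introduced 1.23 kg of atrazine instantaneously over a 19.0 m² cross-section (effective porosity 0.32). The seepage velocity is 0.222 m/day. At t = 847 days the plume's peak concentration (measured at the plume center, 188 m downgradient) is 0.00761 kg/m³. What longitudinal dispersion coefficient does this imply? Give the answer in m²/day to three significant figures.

At the plume center C_max = M/(n_e·A·√(4πDt)), so D = M²/(4πt·(n_e·A·C_max)²).
n_e·A·C_max = 0.32 × 19.0 × 0.00761 = 0.04627 kg/m.
D = 1.23²/(4π × 847 × 0.04627²) = 0.0664 m²/day.

0.0664 m²/day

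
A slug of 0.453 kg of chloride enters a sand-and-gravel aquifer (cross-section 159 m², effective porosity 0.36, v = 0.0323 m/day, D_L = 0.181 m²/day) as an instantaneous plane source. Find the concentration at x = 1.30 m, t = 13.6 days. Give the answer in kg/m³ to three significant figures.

0.00132 kg/m³

For an instantaneous plane source, C(x,t) = M/(n_e·A·√(4πDt)) · exp(−(x−vt)²/(4Dt)), with n_e·A the pore (flow) area.
Plume center vt = 0.0323 × 13.6 = 0.43928 m, so the well at 1.30 m is 0.86072 m downgradient of the peak.
√(4πDt) = 5.562 m, giving peak height M/(n_e·A·√(4πDt)) = 0.453/(0.36 × 159 × 5.562) = 0.001423 kg/m³.
(x−vt)²/(4Dt) = (0.86072)²/(4 × 0.181 × 13.6) = 0.07524; exp(−0.07524) = 0.9275.
C = 0.001423 × 0.9275 = 0.00132 kg/m³.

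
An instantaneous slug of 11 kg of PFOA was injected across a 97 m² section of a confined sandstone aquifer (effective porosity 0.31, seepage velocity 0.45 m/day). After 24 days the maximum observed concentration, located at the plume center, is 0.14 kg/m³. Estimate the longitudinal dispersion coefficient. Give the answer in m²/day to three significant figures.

At the plume center C_max = M/(n_e·A·√(4πDt)), so D = M²/(4πt·(n_e·A·C_max)²).
n_e·A·C_max = 0.31 × 97 × 0.14 = 4.210 kg/m.
D = 11²/(4π × 24 × 4.210²) = 0.0226 m²/day.

0.0226 m²/day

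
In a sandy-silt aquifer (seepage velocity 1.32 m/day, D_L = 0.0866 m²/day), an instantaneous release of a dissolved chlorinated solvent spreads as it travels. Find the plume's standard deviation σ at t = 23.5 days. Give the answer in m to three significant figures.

2.02 m

Dispersive spreading gives a Gaussian with σ² = 2Dt; advection only shifts the center.
σ = √(2 × 0.0866 × 23.5) = 2.02 m.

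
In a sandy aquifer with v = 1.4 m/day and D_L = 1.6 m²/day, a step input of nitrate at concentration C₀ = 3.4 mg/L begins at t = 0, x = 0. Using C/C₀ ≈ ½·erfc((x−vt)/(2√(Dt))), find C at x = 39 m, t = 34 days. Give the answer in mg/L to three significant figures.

2.70 mg/L

For a continuous step input, C/C₀ ≈ ½·erfc((x−vt)/(2√(Dt))).
vt = 1.4 × 34 = 47.6 m and 2√(Dt) = 2√(1.6 × 34) = 14.75 m.
Argument (x−vt)/(2√(Dt)) = (39 − 47.6)/14.75 = -0.5831; ½·erfc(-0.5831) = 0.7952.
C = 3.4 × 0.7952 = 2.70 mg/L.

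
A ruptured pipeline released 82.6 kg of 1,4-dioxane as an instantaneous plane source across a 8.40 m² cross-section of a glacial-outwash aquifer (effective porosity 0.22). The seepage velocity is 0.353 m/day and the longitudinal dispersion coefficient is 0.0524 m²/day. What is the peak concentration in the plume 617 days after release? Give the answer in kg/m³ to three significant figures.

2.22 kg/m³

The peak of an instantaneous 1D plume sits at x = vt; there the Gaussian factor is 1 and C_max = M/(n_e·A·√(4πDt)), where n_e·A is the pore area the mass is dissolved in.
√(4πDt) = √(4π × 0.0524 × 617) = 20.16 m, so C_max = 82.6/(0.22 × 8.40 × 20.16) = 2.22 kg/m³.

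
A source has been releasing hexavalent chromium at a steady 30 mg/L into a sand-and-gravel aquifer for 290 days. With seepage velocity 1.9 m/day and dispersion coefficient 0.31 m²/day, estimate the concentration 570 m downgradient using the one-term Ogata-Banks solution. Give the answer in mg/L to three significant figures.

For a continuous step input, C/C₀ ≈ ½·erfc((x−vt)/(2√(Dt))).
vt = 1.9 × 290 = 551 m and 2√(Dt) = 2√(0.31 × 290) = 18.96 m.
Argument (x−vt)/(2√(Dt)) = (570 − 551)/18.96 = 1.002; ½·erfc(1.002) = 0.07824.
C = 30 × 0.07824 = 2.35 mg/L.

2.35 mg/L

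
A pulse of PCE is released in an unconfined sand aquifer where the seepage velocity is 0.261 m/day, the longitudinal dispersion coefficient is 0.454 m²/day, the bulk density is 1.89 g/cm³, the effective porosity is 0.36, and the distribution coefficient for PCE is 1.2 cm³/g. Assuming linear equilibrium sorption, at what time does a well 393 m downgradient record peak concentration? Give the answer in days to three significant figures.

Retardation factor R = 1 + ρ_b·K_d/n = 1 + 1.89 × 1.2/0.36 = 7.300.
Sorption retards both mechanisms: v_R = v/R = 0.03575 m/day, D_R = D/R = 0.06219 m²/day.
Peak time from v_R²t² + 2D_R t − x² = 0: t = (√(D_R² + v_R²x²) − D_R)/v_R².
√(D_R² + v_R²x²) = √(0.06219² + 0.03575² × 393²) = 14.05; v_R² = 0.001278.
t = (14.05 − 0.06219)/0.001278 = 10900 days.

10900 days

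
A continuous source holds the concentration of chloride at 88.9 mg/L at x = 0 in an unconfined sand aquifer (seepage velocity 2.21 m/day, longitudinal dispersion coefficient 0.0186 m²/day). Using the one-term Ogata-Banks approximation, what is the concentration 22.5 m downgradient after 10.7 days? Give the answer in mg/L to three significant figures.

For a continuous step input, C/C₀ ≈ ½·erfc((x−vt)/(2√(Dt))).
vt = 2.21 × 10.7 = 23.647 m and 2√(Dt) = 2√(0.0186 × 10.7) = 0.8922 m.
Argument (x−vt)/(2√(Dt)) = (22.5 − 23.647)/0.8922 = -1.286; ½·erfc(-1.286) = 0.9655.
C = 88.9 × 0.9655 = 85.8 mg/L.

85.8 mg/L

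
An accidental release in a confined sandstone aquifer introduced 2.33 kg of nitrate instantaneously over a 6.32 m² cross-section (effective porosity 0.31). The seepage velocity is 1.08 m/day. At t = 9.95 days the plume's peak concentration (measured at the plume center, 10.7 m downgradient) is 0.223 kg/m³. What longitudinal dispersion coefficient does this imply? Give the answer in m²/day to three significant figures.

0.227 m²/day

At the plume center C_max = M/(n_e·A·√(4πDt)), so D = M²/(4πt·(n_e·A·C_max)²).
n_e·A·C_max = 0.31 × 6.32 × 0.223 = 0.4369 kg/m.
D = 2.33²/(4π × 9.95 × 0.4369²) = 0.227 m²/day.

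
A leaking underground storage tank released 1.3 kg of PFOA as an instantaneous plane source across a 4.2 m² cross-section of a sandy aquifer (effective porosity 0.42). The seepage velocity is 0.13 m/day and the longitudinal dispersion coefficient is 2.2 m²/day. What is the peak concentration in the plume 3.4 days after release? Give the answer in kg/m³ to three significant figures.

0.0760 kg/m³

The peak of an instantaneous 1D plume sits at x = vt; there the Gaussian factor is 1 and C_max = M/(n_e·A·√(4πDt)), where n_e·A is the pore area the mass is dissolved in.
√(4πDt) = √(4π × 2.2 × 3.4) = 9.695 m, so C_max = 1.3/(0.42 × 4.2 × 9.695) = 0.0760 kg/m³.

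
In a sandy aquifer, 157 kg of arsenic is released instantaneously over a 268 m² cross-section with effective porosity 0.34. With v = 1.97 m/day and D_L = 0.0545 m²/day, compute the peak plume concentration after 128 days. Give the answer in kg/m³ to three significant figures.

0.184 kg/m³

The peak of an instantaneous 1D plume sits at x = vt; there the Gaussian factor is 1 and C_max = M/(n_e·A·√(4πDt)), where n_e·A is the pore area the mass is dissolved in.
√(4πDt) = √(4π × 0.0545 × 128) = 9.363 m, so C_max = 157/(0.34 × 268 × 9.363) = 0.184 kg/m³.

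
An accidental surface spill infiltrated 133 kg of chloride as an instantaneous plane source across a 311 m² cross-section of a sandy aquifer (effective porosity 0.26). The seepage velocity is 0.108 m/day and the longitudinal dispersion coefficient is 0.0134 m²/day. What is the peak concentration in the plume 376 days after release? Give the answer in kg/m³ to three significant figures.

0.207 kg/m³

The peak of an instantaneous 1D plume sits at x = vt; there the Gaussian factor is 1 and C_max = M/(n_e·A·√(4πDt)), where n_e·A is the pore area the mass is dissolved in.
√(4πDt) = √(4π × 0.0134 × 376) = 7.957 m, so C_max = 133/(0.26 × 311 × 7.957) = 0.207 kg/m³.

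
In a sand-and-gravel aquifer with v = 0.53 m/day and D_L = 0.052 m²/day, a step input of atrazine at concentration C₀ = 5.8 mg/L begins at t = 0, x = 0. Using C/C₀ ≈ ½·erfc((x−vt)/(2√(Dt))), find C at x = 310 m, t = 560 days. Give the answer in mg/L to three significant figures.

For a continuous step input, C/C₀ ≈ ½·erfc((x−vt)/(2√(Dt))).
vt = 0.53 × 560 = 296.8 m and 2√(Dt) = 2√(0.052 × 560) = 10.79 m.
Argument (x−vt)/(2√(Dt)) = (310 − 296.8)/10.79 = 1.223; ½·erfc(1.223) = 0.04185.
C = 5.8 × 0.04185 = 0.243 mg/L.

0.243 mg/L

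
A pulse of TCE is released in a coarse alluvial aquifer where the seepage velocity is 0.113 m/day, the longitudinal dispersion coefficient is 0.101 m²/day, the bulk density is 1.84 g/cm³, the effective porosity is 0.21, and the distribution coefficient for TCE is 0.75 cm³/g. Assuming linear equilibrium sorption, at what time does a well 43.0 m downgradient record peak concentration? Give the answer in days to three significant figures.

Retardation factor R = 1 + ρ_b·K_d/n = 1 + 1.84 × 0.75/0.21 = 7.571.
Sorption retards both mechanisms: v_R = v/R = 0.01493 m/day, D_R = D/R = 0.01334 m²/day.
Peak time from v_R²t² + 2D_R t − x² = 0: t = (√(D_R² + v_R²x²) − D_R)/v_R².
√(D_R² + v_R²x²) = √(0.01334² + 0.01493² × 43.0²) = 0.6421; v_R² = 0.0002229.
t = (0.6421 − 0.01334)/0.0002229 = 2820 days.

2820 days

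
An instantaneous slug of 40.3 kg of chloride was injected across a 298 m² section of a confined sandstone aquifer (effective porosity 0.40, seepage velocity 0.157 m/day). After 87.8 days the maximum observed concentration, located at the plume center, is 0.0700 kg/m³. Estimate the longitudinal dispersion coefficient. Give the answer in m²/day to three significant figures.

0.0211 m²/day

At the plume center C_max = M/(n_e·A·√(4πDt)), so D = M²/(4πt·(n_e·A·C_max)²).
n_e·A·C_max = 0.40 × 298 × 0.0700 = 8.344 kg/m.
D = 40.3²/(4π × 87.8 × 8.344²) = 0.0211 m²/day.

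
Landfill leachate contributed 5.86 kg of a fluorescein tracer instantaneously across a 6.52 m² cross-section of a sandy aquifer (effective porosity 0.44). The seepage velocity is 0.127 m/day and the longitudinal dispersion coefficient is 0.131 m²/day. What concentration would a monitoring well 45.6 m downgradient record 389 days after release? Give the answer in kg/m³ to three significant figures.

0.0752 kg/m³

For an instantaneous plane source, C(x,t) = M/(n_e·A·√(4πDt)) · exp(−(x−vt)²/(4Dt)), with n_e·A the pore (flow) area.
Plume center vt = 0.127 × 389 = 49.403 m, so the well at 45.6 m is 3.803 m upgradient of the peak.
√(4πDt) = 25.31 m, giving peak height M/(n_e·A·√(4πDt)) = 5.86/(0.44 × 6.52 × 25.31) = 0.08071 kg/m³.
(x−vt)²/(4Dt) = (-3.803)²/(4 × 0.131 × 389) = 0.07095; exp(−0.07095) = 0.9315.
C = 0.08071 × 0.9315 = 0.0752 kg/m³.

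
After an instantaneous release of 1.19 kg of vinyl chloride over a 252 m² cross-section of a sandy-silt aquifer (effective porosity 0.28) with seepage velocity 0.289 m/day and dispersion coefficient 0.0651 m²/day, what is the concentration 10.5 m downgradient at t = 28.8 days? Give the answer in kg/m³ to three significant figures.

0.00185 kg/m³

For an instantaneous plane source, C(x,t) = M/(n_e·A·√(4πDt)) · exp(−(x−vt)²/(4Dt)), with n_e·A the pore (flow) area.
Plume center vt = 0.289 × 28.8 = 8.3232 m, so the well at 10.5 m is 2.1768 m downgradient of the peak.
√(4πDt) = 4.854 m, giving peak height M/(n_e·A·√(4πDt)) = 1.19/(0.28 × 252 × 4.854) = 0.003474 kg/m³.
(x−vt)²/(4Dt) = (2.1768)²/(4 × 0.0651 × 28.8) = 0.6318; exp(−0.6318) = 0.5316.
C = 0.003474 × 0.5316 = 0.00185 kg/m³.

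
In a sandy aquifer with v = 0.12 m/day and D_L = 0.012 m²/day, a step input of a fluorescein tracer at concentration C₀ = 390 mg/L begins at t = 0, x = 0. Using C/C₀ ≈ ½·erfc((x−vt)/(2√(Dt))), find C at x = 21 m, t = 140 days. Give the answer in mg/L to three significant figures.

4.28 mg/L

For a continuous step input, C/C₀ ≈ ½·erfc((x−vt)/(2√(Dt))).
vt = 0.12 × 140 = 16.8 m and 2√(Dt) = 2√(0.012 × 140) = 2.592 m.
Argument (x−vt)/(2√(Dt)) = (21 − 16.8)/2.592 = 1.620; ½·erfc(1.620) = 0.01098.
C = 390 × 0.01098 = 4.28 mg/L.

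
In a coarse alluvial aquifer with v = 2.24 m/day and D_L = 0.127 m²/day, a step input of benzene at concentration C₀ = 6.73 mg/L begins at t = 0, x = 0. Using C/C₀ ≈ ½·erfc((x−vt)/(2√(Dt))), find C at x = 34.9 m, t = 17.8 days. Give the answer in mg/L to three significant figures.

For a continuous step input, C/C₀ ≈ ½·erfc((x−vt)/(2√(Dt))).
vt = 2.24 × 17.8 = 39.872 m and 2√(Dt) = 2√(0.127 × 17.8) = 3.007 m.
Argument (x−vt)/(2√(Dt)) = (34.9 − 39.872)/3.007 = -1.653; ½·erfc(-1.653) = 0.9903.
C = 6.73 × 0.9903 = 6.66 mg/L.

6.66 mg/L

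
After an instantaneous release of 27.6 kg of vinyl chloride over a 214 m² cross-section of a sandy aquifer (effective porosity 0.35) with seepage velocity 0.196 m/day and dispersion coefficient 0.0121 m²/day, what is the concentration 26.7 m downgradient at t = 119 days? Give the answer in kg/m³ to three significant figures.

0.0120 kg/m³

For an instantaneous plane source, C(x,t) = M/(n_e·A·√(4πDt)) · exp(−(x−vt)²/(4Dt)), with n_e·A the pore (flow) area.
Plume center vt = 0.196 × 119 = 23.324 m, so the well at 26.7 m is 3.376 m downgradient of the peak.
√(4πDt) = 4.254 m, giving peak height M/(n_e·A·√(4πDt)) = 27.6/(0.35 × 214 × 4.254) = 0.08662 kg/m³.
(x−vt)²/(4Dt) = (3.376)²/(4 × 0.0121 × 119) = 1.979; exp(−1.979) = 0.1382.
C = 0.08662 × 0.1382 = 0.0120 kg/m³.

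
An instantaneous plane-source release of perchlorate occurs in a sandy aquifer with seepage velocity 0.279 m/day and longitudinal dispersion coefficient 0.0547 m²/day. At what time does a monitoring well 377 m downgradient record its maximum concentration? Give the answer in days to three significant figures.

For the 1D instantaneous-source solution, setting ∂C/∂t = 0 at fixed x gives v²t² + 2Dt − x² = 0, so t = (√(D² + v²x²) − D)/v².
√(D² + v²x²) = √(0.0547² + 0.279² × 377²) = 105.2; v² = 0.077841.
t = (105.2 − 0.0547)/0.077841 = 1350 days (vs. the pure-advection estimate x/v = 1350 d).

1350 days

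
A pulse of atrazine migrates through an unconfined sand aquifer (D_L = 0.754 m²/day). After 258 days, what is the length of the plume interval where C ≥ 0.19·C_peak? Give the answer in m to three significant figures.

71.9 m

The plume is Gaussian with σ = √(2Dt) = √(2 × 0.754 × 258) = 19.72 m.
C/C_peak = exp(−Δx²/(2σ²)) = 0.19 ⇒ Δx = σ·√(−2 ln 0.19) = 19.72 × 1.822 = 35.93 m.
Width = 2Δx = 71.9 m.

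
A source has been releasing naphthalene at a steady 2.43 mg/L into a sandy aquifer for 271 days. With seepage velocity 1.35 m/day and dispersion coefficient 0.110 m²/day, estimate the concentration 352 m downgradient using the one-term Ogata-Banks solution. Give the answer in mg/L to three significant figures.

2.34 mg/L

For a continuous step input, C/C₀ ≈ ½·erfc((x−vt)/(2√(Dt))).
vt = 1.35 × 271 = 365.85 m and 2√(Dt) = 2√(0.110 × 271) = 10.92 m.
Argument (x−vt)/(2√(Dt)) = (352 − 365.85)/10.92 = -1.268; ½·erfc(-1.268) = 0.9635.
C = 2.43 × 0.9635 = 2.34 mg/L.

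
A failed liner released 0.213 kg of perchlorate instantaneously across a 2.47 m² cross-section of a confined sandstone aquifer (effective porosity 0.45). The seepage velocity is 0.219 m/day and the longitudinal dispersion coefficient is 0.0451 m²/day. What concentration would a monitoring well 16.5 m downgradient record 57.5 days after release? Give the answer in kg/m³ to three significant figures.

For an instantaneous plane source, C(x,t) = M/(n_e·A·√(4πDt)) · exp(−(x−vt)²/(4Dt)), with n_e·A the pore (flow) area.
Plume center vt = 0.219 × 57.5 = 12.5925 m, so the well at 16.5 m is 3.9075 m downgradient of the peak.
√(4πDt) = 5.709 m, giving peak height M/(n_e·A·√(4πDt)) = 0.213/(0.45 × 2.47 × 5.709) = 0.03357 kg/m³.
(x−vt)²/(4Dt) = (3.9075)²/(4 × 0.0451 × 57.5) = 1.472; exp(−1.472) = 0.2295.
C = 0.03357 × 0.2295 = 0.00770 kg/m³.

0.00770 kg/m³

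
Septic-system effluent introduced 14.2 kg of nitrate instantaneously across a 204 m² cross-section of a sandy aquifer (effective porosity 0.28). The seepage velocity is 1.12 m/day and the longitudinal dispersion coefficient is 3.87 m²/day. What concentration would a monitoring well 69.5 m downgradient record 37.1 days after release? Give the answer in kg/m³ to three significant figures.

For an instantaneous plane source, C(x,t) = M/(n_e·A·√(4πDt)) · exp(−(x−vt)²/(4Dt)), with n_e·A the pore (flow) area.
Plume center vt = 1.12 × 37.1 = 41.552 m, so the well at 69.5 m is 27.948 m downgradient of the peak.
√(4πDt) = 42.48 m, giving peak height M/(n_e·A·√(4πDt)) = 14.2/(0.28 × 204 × 42.48) = 0.005852 kg/m³.
(x−vt)²/(4Dt) = (27.948)²/(4 × 3.87 × 37.1) = 1.360; exp(−1.360) = 0.2567.
C = 0.005852 × 0.2567 = 0.00150 kg/m³.

0.00150 kg/m³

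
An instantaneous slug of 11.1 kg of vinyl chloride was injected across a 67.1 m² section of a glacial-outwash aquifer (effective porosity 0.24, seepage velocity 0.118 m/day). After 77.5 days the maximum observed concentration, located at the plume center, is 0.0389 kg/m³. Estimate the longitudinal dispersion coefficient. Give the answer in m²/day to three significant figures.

0.322 m²/day

At the plume center C_max = M/(n_e·A·√(4πDt)), so D = M²/(4πt·(n_e·A·C_max)²).
n_e·A·C_max = 0.24 × 67.1 × 0.0389 = 0.6264 kg/m.
D = 11.1²/(4π × 77.5 × 0.6264²) = 0.322 m²/day.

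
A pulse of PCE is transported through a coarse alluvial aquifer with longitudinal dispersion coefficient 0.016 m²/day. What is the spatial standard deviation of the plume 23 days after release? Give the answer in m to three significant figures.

0.858 m

Dispersive spreading gives a Gaussian with σ² = 2Dt; advection only shifts the center.
σ = √(2 × 0.016 × 23) = 0.858 m.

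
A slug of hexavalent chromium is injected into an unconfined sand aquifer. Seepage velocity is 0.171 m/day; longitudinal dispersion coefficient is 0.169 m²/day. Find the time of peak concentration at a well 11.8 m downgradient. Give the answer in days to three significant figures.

63.5 days

For the 1D instantaneous-source solution, setting ∂C/∂t = 0 at fixed x gives v²t² + 2Dt − x² = 0, so t = (√(D² + v²x²) − D)/v².
√(D² + v²x²) = √(0.169² + 0.171² × 11.8²) = 2.025; v² = 0.029241.
t = (2.025 − 0.169)/0.029241 = 63.5 days (vs. the pure-advection estimate x/v = 69.0 d).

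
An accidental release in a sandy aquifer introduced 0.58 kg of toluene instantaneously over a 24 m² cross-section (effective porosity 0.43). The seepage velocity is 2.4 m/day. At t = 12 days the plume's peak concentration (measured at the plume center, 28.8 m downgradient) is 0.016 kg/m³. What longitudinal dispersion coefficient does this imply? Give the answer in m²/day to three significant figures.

At the plume center C_max = M/(n_e·A·√(4πDt)), so D = M²/(4πt·(n_e·A·C_max)²).
n_e·A·C_max = 0.43 × 24 × 0.016 = 0.1651 kg/m.
D = 0.58²/(4π × 12 × 0.1651²) = 0.0818 m²/day.

0.0818 m²/day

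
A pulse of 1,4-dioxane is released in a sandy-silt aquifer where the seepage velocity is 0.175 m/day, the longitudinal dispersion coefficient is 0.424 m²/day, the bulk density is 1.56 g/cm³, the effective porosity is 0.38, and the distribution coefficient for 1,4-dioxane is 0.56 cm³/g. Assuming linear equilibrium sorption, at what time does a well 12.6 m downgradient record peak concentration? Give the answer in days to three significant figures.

196 days

Retardation factor R = 1 + ρ_b·K_d/n = 1 + 1.56 × 0.56/0.38 = 3.299.
Sorption retards both mechanisms: v_R = v/R = 0.05305 m/day, D_R = D/R = 0.1285 m²/day.
Peak time from v_R²t² + 2D_R t − x² = 0: t = (√(D_R² + v_R²x²) − D_R)/v_R².
√(D_R² + v_R²x²) = √(0.1285² + 0.05305² × 12.6²) = 0.6807; v_R² = 0.002814.
t = (0.6807 − 0.1285)/0.002814 = 196 days.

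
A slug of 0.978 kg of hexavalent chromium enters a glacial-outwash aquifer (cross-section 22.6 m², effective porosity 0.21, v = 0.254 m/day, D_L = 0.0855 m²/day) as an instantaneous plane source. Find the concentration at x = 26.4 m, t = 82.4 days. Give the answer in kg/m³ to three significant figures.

For an instantaneous plane source, C(x,t) = M/(n_e·A·√(4πDt)) · exp(−(x−vt)²/(4Dt)), with n_e·A the pore (flow) area.
Plume center vt = 0.254 × 82.4 = 20.9296 m, so the well at 26.4 m is 5.4704 m downgradient of the peak.
√(4πDt) = 9.409 m, giving peak height M/(n_e·A·√(4πDt)) = 0.978/(0.21 × 22.6 × 9.409) = 0.02190 kg/m³.
(x−vt)²/(4Dt) = (5.4704)²/(4 × 0.0855 × 82.4) = 1.062; exp(−1.062) = 0.3458.
C = 0.02190 × 0.3458 = 0.00757 kg/m³.

0.00757 kg/m³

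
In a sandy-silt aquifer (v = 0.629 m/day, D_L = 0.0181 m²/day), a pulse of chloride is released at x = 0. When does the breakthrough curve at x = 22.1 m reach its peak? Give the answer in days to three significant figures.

For the 1D instantaneous-source solution, setting ∂C/∂t = 0 at fixed x gives v²t² + 2Dt − x² = 0, so t = (√(D² + v²x²) − D)/v².
√(D² + v²x²) = √(0.0181² + 0.629² × 22.1²) = 13.90; v² = 0.395641.
t = (13.90 − 0.0181)/0.395641 = 35.1 days (vs. the pure-advection estimate x/v = 35.1 d).

35.1 days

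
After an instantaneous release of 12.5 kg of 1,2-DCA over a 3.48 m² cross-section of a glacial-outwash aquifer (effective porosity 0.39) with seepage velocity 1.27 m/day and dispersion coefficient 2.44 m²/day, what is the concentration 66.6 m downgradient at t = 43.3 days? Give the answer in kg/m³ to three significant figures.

0.184 kg/m³

For an instantaneous plane source, C(x,t) = M/(n_e·A·√(4πDt)) · exp(−(x−vt)²/(4Dt)), with n_e·A the pore (flow) area.
Plume center vt = 1.27 × 43.3 = 54.991 m, so the well at 66.6 m is 11.609 m downgradient of the peak.
√(4πDt) = 36.44 m, giving peak height M/(n_e·A·√(4πDt)) = 12.5/(0.39 × 3.48 × 36.44) = 0.2527 kg/m³.
(x−vt)²/(4Dt) = (11.609)²/(4 × 2.44 × 43.3) = 0.3189; exp(−0.3189) = 0.7269.
C = 0.2527 × 0.7269 = 0.184 kg/m³.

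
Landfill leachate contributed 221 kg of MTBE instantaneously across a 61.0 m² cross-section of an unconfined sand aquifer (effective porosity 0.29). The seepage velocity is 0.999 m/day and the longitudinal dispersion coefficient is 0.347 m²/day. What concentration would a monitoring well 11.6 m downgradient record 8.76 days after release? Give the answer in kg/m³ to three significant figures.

1.04 kg/m³

For an instantaneous plane source, C(x,t) = M/(n_e·A·√(4πDt)) · exp(−(x−vt)²/(4Dt)), with n_e·A the pore (flow) area.
Plume center vt = 0.999 × 8.76 = 8.75124 m, so the well at 11.6 m is 2.84876 m downgradient of the peak.
√(4πDt) = 6.180 m, giving peak height M/(n_e·A·√(4πDt)) = 221/(0.29 × 61.0 × 6.180) = 2.022 kg/m³.
(x−vt)²/(4Dt) = (2.84876)²/(4 × 0.347 × 8.76) = 0.6674; exp(−0.6674) = 0.5130.
C = 2.022 × 0.5130 = 1.04 kg/m³.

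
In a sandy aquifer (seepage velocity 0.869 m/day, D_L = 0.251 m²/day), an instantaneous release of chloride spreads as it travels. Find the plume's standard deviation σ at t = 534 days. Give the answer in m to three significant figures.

Dispersive spreading gives a Gaussian with σ² = 2Dt; advection only shifts the center.
σ = √(2 × 0.251 × 534) = 16.4 m.

16.4 m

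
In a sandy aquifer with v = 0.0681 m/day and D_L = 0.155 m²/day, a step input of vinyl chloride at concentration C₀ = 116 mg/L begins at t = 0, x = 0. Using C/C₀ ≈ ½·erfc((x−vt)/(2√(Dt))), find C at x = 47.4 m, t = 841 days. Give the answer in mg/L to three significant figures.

For a continuous step input, C/C₀ ≈ ½·erfc((x−vt)/(2√(Dt))).
vt = 0.0681 × 841 = 57.2721 m and 2√(Dt) = 2√(0.155 × 841) = 22.83 m.
Argument (x−vt)/(2√(Dt)) = (47.4 − 57.2721)/22.83 = -0.4324; ½·erfc(-0.4324) = 0.7296.
C = 116 × 0.7296 = 84.6 mg/L.

84.6 mg/L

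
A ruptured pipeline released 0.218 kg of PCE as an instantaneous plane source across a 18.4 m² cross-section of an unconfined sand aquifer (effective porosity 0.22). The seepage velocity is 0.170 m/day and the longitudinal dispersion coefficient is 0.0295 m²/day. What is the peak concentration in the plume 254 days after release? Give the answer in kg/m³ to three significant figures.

The peak of an instantaneous 1D plume sits at x = vt; there the Gaussian factor is 1 and C_max = M/(n_e·A·√(4πDt)), where n_e·A is the pore area the mass is dissolved in.
√(4πDt) = √(4π × 0.0295 × 254) = 9.704 m, so C_max = 0.218/(0.22 × 18.4 × 9.704) = 0.00555 kg/m³.

0.00555 kg/m³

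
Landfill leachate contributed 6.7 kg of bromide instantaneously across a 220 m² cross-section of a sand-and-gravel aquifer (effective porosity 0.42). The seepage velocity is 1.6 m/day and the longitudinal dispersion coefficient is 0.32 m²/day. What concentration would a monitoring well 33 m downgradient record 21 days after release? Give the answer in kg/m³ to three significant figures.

0.00779 kg/m³

For an instantaneous plane source, C(x,t) = M/(n_e·A·√(4πDt)) · exp(−(x−vt)²/(4Dt)), with n_e·A the pore (flow) area.
Plume center vt = 1.6 × 21 = 33.6 m, so the well at 33 m is 0.6 m upgradient of the peak.
√(4πDt) = 9.189 m, giving peak height M/(n_e·A·√(4πDt)) = 6.7/(0.42 × 220 × 9.189) = 0.007891 kg/m³.
(x−vt)²/(4Dt) = (-0.6)²/(4 × 0.32 × 21) = 0.01339; exp(−0.01339) = 0.9867.
C = 0.007891 × 0.9867 = 0.00779 kg/m³.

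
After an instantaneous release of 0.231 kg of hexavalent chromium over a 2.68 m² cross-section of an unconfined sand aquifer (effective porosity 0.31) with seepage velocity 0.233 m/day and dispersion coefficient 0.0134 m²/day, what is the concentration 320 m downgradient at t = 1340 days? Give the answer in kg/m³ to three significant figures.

0.00797 kg/m³

For an instantaneous plane source, C(x,t) = M/(n_e·A·√(4πDt)) · exp(−(x−vt)²/(4Dt)), with n_e·A the pore (flow) area.
Plume center vt = 0.233 × 1340 = 312.22 m, so the well at 320 m is 7.78 m downgradient of the peak.
√(4πDt) = 15.02 m, giving peak height M/(n_e·A·√(4πDt)) = 0.231/(0.31 × 2.68 × 15.02) = 0.01851 kg/m³.
(x−vt)²/(4Dt) = (7.78)²/(4 × 0.0134 × 1340) = 0.8427; exp(−0.8427) = 0.4305.
C = 0.01851 × 0.4305 = 0.00797 kg/m³.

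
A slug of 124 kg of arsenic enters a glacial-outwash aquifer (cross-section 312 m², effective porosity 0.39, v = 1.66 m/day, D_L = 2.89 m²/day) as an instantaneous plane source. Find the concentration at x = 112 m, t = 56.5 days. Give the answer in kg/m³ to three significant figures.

For an instantaneous plane source, C(x,t) = M/(n_e·A·√(4πDt)) · exp(−(x−vt)²/(4Dt)), with n_e·A the pore (flow) area.
Plume center vt = 1.66 × 56.5 = 93.79 m, so the well at 112 m is 18.21 m downgradient of the peak.
√(4πDt) = 45.30 m, giving peak height M/(n_e·A·√(4πDt)) = 124/(0.39 × 312 × 45.30) = 0.02250 kg/m³.
(x−vt)²/(4Dt) = (18.21)²/(4 × 2.89 × 56.5) = 0.5077; exp(−0.5077) = 0.6019.
C = 0.02250 × 0.6019 = 0.0135 kg/m³.

0.0135 kg/m³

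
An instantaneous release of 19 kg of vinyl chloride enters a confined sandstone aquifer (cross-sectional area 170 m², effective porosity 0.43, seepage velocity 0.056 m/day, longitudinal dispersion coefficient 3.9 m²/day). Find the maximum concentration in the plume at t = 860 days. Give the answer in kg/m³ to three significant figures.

The peak of an instantaneous 1D plume sits at x = vt; there the Gaussian factor is 1 and C_max = M/(n_e·A·√(4πDt)), where n_e·A is the pore area the mass is dissolved in.
√(4πDt) = √(4π × 3.9 × 860) = 205.3 m, so C_max = 19/(0.43 × 170 × 205.3) = 0.00127 kg/m³.

0.00127 kg/m³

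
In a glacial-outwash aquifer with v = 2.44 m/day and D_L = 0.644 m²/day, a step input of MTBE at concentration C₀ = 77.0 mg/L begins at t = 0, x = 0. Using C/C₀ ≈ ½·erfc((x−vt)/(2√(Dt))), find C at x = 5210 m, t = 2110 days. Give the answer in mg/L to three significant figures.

9.14 mg/L

For a continuous step input, C/C₀ ≈ ½·erfc((x−vt)/(2√(Dt))).
vt = 2.44 × 2110 = 5148.4 m and 2√(Dt) = 2√(0.644 × 2110) = 73.72 m.
Argument (x−vt)/(2√(Dt)) = (5210 − 5148.4)/73.72 = 0.8356; ½·erfc(0.8356) = 0.1187.
C = 77.0 × 0.1187 = 9.14 mg/L.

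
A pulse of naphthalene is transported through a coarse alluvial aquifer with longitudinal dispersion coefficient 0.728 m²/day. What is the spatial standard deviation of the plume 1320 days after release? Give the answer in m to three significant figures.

43.8 m

Dispersive spreading gives a Gaussian with σ² = 2Dt; advection only shifts the center.
σ = √(2 × 0.728 × 1320) = 43.8 m.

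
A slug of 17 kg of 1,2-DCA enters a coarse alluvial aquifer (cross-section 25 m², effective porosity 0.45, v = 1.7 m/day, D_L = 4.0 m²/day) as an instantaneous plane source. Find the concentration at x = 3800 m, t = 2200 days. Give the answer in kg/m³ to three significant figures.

For an instantaneous plane source, C(x,t) = M/(n_e·A·√(4πDt)) · exp(−(x−vt)²/(4Dt)), with n_e·A the pore (flow) area.
Plume center vt = 1.7 × 2200 = 3740 m, so the well at 3800 m is 60 m downgradient of the peak.
√(4πDt) = 332.5 m, giving peak height M/(n_e·A·√(4πDt)) = 17/(0.45 × 25 × 332.5) = 0.004545 kg/m³.
(x−vt)²/(4Dt) = (60)²/(4 × 4.0 × 2200) = 0.1023; exp(−0.1023) = 0.9028.
C = 0.004545 × 0.9028 = 0.00410 kg/m³.

0.00410 kg/m³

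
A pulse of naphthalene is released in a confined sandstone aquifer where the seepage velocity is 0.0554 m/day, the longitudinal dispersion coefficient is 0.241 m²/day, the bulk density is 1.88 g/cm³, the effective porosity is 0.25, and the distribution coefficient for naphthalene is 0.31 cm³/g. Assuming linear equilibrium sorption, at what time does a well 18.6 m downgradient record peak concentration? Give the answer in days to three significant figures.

Retardation factor R = 1 + ρ_b·K_d/n = 1 + 1.88 × 0.31/0.25 = 3.331.
Sorption retards both mechanisms: v_R = v/R = 0.01663 m/day, D_R = D/R = 0.07235 m²/day.
Peak time from v_R²t² + 2D_R t − x² = 0: t = (√(D_R² + v_R²x²) − D_R)/v_R².
√(D_R² + v_R²x²) = √(0.07235² + 0.01663² × 18.6²) = 0.3177; v_R² = 0.0002766.
t = (0.3177 − 0.07235)/0.0002766 = 887 days.

887 days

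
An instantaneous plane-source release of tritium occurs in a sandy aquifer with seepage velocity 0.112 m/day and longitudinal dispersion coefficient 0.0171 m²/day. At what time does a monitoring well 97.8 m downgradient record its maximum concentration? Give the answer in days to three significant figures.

872 days

For the 1D instantaneous-source solution, setting ∂C/∂t = 0 at fixed x gives v²t² + 2Dt − x² = 0, so t = (√(D² + v²x²) − D)/v².
√(D² + v²x²) = √(0.0171² + 0.112² × 97.8²) = 10.95; v² = 0.012544.
t = (10.95 − 0.0171)/0.012544 = 872 days (vs. the pure-advection estimate x/v = 873 d).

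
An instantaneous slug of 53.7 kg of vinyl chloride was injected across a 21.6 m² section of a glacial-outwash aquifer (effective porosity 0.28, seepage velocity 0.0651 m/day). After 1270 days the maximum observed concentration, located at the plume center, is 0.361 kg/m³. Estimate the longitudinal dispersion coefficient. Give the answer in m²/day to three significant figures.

0.0379 m²/day

At the plume center C_max = M/(n_e·A·√(4πDt)), so D = M²/(4πt·(n_e·A·C_max)²).
n_e·A·C_max = 0.28 × 21.6 × 0.361 = 2.183 kg/m.
D = 53.7²/(4π × 1270 × 2.183²) = 0.0379 m²/day.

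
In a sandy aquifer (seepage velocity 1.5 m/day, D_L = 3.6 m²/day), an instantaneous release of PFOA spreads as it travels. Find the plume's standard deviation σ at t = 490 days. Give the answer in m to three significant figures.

Dispersive spreading gives a Gaussian with σ² = 2Dt; advection only shifts the center.
σ = √(2 × 3.6 × 490) = 59.4 m.

59.4 m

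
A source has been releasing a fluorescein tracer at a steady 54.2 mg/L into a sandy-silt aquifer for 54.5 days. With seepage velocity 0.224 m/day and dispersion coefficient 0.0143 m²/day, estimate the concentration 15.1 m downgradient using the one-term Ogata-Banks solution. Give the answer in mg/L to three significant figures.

0.557 mg/L

For a continuous step input, C/C₀ ≈ ½·erfc((x−vt)/(2√(Dt))).
vt = 0.224 × 54.5 = 12.208 m and 2√(Dt) = 2√(0.0143 × 54.5) = 1.766 m.
Argument (x−vt)/(2√(Dt)) = (15.1 − 12.208)/1.766 = 1.638; ½·erfc(1.638) = 0.01027.
C = 54.2 × 0.01027 = 0.557 mg/L.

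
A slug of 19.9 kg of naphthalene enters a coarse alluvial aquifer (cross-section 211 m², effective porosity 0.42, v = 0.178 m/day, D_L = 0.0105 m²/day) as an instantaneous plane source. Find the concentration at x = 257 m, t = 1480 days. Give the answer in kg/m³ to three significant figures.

0.00825 kg/m³

For an instantaneous plane source, C(x,t) = M/(n_e·A·√(4πDt)) · exp(−(x−vt)²/(4Dt)), with n_e·A the pore (flow) area.
Plume center vt = 0.178 × 1480 = 263.44 m, so the well at 257 m is 6.44 m upgradient of the peak.
√(4πDt) = 13.97 m, giving peak height M/(n_e·A·√(4πDt)) = 19.9/(0.42 × 211 × 13.97) = 0.01607 kg/m³.
(x−vt)²/(4Dt) = (-6.44)²/(4 × 0.0105 × 1480) = 0.6672; exp(−0.6672) = 0.5131.
C = 0.01607 × 0.5131 = 0.00825 kg/m³.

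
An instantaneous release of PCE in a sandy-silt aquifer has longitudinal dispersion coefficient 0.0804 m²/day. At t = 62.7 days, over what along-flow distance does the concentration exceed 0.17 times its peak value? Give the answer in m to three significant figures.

The plume is Gaussian with σ = √(2Dt) = √(2 × 0.0804 × 62.7) = 3.175 m.
C/C_peak = exp(−Δx²/(2σ²)) = 0.17 ⇒ Δx = σ·√(−2 ln 0.17) = 3.175 × 1.883 = 5.979 m.
Width = 2Δx = 12.0 m.

12.0 m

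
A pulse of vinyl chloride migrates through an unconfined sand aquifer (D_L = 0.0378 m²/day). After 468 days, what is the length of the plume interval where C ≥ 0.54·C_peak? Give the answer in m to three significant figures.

13.2 m

The plume is Gaussian with σ = √(2Dt) = √(2 × 0.0378 × 468) = 5.948 m.
C/C_peak = exp(−Δx²/(2σ²)) = 0.54 ⇒ Δx = σ·√(−2 ln 0.54) = 5.948 × 1.110 = 6.602 m.
Width = 2Δx = 13.2 m.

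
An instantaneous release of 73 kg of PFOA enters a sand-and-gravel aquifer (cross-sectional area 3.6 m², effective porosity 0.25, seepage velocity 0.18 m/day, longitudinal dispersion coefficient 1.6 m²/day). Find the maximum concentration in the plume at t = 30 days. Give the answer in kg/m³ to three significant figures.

The peak of an instantaneous 1D plume sits at x = vt; there the Gaussian factor is 1 and C_max = M/(n_e·A·√(4πDt)), where n_e·A is the pore area the mass is dissolved in.
√(4πDt) = √(4π × 1.6 × 30) = 24.56 m, so C_max = 73/(0.25 × 3.6 × 24.56) = 3.30 kg/m³.

3.30 kg/m³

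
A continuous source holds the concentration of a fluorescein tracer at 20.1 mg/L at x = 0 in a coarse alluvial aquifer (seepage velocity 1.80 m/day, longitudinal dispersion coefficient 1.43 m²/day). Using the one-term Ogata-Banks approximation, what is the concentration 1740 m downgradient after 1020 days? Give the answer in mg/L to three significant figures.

19.3 mg/L

For a continuous step input, C/C₀ ≈ ½·erfc((x−vt)/(2√(Dt))).
vt = 1.80 × 1020 = 1836 m and 2√(Dt) = 2√(1.43 × 1020) = 76.38 m.
Argument (x−vt)/(2√(Dt)) = (1740 − 1836)/76.38 = -1.257; ½·erfc(-1.257) = 0.9623.
C = 20.1 × 0.9623 = 19.3 mg/L.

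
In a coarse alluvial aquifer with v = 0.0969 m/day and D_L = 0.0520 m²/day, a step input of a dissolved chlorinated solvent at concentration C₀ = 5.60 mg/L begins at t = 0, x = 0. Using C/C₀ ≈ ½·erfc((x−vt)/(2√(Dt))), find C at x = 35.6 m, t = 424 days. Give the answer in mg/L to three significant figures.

For a continuous step input, C/C₀ ≈ ½·erfc((x−vt)/(2√(Dt))).
vt = 0.0969 × 424 = 41.0856 m and 2√(Dt) = 2√(0.0520 × 424) = 9.391 m.
Argument (x−vt)/(2√(Dt)) = (35.6 − 41.0856)/9.391 = -0.5841; ½·erfc(-0.5841) = 0.7956.
C = 5.60 × 0.7956 = 4.46 mg/L.

4.46 mg/L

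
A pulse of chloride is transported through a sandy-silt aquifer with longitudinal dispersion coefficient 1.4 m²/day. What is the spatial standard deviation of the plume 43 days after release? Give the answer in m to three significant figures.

Dispersive spreading gives a Gaussian with σ² = 2Dt; advection only shifts the center.
σ = √(2 × 1.4 × 43) = 11.0 m.

11.0 m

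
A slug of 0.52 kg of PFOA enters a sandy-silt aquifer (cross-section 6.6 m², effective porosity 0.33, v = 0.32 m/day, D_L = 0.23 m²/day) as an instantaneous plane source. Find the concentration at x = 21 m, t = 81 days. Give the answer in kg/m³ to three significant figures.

For an instantaneous plane source, C(x,t) = M/(n_e·A·√(4πDt)) · exp(−(x−vt)²/(4Dt)), with n_e·A the pore (flow) area.
Plume center vt = 0.32 × 81 = 25.92 m, so the well at 21 m is 4.92 m upgradient of the peak.
√(4πDt) = 15.30 m, giving peak height M/(n_e·A·√(4πDt)) = 0.52/(0.33 × 6.6 × 15.30) = 0.01560 kg/m³.
(x−vt)²/(4Dt) = (-4.92)²/(4 × 0.23 × 81) = 0.3248; exp(−0.3248) = 0.7227.
C = 0.01560 × 0.7227 = 0.0113 kg/m³.

0.0113 kg/m³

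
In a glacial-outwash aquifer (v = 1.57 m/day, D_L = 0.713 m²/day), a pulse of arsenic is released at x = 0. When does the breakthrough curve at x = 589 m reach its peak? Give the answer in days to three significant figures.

375 days

For the 1D instantaneous-source solution, setting ∂C/∂t = 0 at fixed x gives v²t² + 2Dt − x² = 0, so t = (√(D² + v²x²) − D)/v².
√(D² + v²x²) = √(0.713² + 1.57² × 589²) = 924.7; v² = 2.4649.
t = (924.7 − 0.713)/2.4649 = 375 days (vs. the pure-advection estimate x/v = 375 d).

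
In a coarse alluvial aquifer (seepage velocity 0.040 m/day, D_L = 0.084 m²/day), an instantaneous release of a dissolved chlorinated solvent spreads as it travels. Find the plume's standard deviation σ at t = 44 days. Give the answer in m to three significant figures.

2.72 m

Dispersive spreading gives a Gaussian with σ² = 2Dt; advection only shifts the center.
σ = √(2 × 0.084 × 44) = 2.72 m.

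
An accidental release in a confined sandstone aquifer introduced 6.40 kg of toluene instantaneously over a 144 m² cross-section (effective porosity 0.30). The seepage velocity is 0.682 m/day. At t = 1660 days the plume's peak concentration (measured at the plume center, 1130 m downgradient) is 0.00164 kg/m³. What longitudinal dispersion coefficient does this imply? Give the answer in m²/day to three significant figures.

0.391 m²/day

At the plume center C_max = M/(n_e·A·√(4πDt)), so D = M²/(4πt·(n_e·A·C_max)²).
n_e·A·C_max = 0.30 × 144 × 0.00164 = 0.07085 kg/m.
D = 6.40²/(4π × 1660 × 0.07085²) = 0.391 m²/day.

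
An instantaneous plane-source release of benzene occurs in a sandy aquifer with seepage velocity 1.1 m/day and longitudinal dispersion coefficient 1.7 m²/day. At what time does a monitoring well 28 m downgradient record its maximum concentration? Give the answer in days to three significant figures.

24.1 days

For the 1D instantaneous-source solution, setting ∂C/∂t = 0 at fixed x gives v²t² + 2Dt − x² = 0, so t = (√(D² + v²x²) − D)/v².
√(D² + v²x²) = √(1.7² + 1.1² × 28²) = 30.85; v² = 1.21.
t = (30.85 − 1.7)/1.21 = 24.1 days (vs. the pure-advection estimate x/v = 25.5 d).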